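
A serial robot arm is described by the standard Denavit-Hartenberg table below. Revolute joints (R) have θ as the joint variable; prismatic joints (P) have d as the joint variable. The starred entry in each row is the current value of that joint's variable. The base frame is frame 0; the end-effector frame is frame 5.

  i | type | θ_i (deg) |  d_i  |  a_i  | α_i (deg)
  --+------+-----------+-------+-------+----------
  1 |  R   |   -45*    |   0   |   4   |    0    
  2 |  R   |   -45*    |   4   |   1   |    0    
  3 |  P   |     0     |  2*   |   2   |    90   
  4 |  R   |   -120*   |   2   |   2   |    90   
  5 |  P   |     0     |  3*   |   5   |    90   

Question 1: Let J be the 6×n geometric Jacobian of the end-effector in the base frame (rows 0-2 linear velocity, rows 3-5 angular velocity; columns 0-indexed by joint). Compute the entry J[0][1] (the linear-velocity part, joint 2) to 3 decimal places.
axis z_1 = (0.0000,0.0000,1.0000); lever o_n−o_1 = (-2.0000,3.0981,1.4378)
cross product → J_v[:, 1] = (-3.0981,-2.0000,0.0000)
J_ω[:, 1] = z_1
entry J[0][1] = -3.0981

-3.098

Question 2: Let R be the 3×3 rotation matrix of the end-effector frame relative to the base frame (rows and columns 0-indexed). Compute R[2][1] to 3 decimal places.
0.500

End-effector y-axis (col 1 of R) = (-0.0000,0.8660,0.5000)
R[2][1] = 0.5000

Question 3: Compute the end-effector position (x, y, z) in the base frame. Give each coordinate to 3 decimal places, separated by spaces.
after link 1: o_1 = (2.8284, -2.8284, 0.0000)
after link 2: o_2 = (2.8284, -3.8284, 4.0000)
after link 3: o_3 = (2.8284, -5.8284, 6.0000)
after link 4: o_4 = (0.8284, -4.8284, 4.2679)
after link 5: o_5 = (0.8284, 0.2696, 1.4378)

0.828 0.270 1.438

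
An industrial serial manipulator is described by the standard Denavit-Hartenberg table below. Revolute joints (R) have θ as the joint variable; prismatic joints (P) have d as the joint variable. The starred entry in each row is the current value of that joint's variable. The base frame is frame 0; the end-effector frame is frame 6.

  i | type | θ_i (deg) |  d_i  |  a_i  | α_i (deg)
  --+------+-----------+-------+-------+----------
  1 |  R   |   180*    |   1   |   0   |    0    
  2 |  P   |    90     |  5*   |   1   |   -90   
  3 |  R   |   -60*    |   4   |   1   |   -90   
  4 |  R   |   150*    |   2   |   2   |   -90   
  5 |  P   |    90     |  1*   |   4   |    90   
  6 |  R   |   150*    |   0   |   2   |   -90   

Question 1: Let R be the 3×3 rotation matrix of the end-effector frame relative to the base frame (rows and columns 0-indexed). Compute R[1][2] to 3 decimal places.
End-effector z-axis (col 2 of R) = (-0.7500,-0.6495,0.1250)
R[1][2] = -0.6495

-0.650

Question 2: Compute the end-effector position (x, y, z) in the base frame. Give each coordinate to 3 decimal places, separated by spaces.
after link 1: o_1 = (0.0000, 0.0000, 1.0000)
after link 2: o_2 = (-0.0000, -1.0000, 6.0000)
after link 3: o_3 = (4.0000, -1.5000, 6.8660)
after link 4: o_4 = (3.0000, -2.3660, 4.3660)
after link 5: o_5 = (3.8660, 1.3481, 5.9330)
after link 6: o_6 = (4.7321, 0.0981, 4.6340)

4.732 0.098 4.634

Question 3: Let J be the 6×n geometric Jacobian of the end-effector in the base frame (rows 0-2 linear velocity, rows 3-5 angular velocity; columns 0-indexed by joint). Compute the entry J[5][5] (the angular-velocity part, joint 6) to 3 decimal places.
-0.750

axis z_5 = (-0.5000,0.4330,-0.7500); lever o_n−o_5 = (0.8660,-1.2500,-1.2990)
cross product → J_v[:, 5] = (-1.5000,-1.2990,0.2500)
J_ω[:, 5] = z_5
entry J[5][5] = -0.7500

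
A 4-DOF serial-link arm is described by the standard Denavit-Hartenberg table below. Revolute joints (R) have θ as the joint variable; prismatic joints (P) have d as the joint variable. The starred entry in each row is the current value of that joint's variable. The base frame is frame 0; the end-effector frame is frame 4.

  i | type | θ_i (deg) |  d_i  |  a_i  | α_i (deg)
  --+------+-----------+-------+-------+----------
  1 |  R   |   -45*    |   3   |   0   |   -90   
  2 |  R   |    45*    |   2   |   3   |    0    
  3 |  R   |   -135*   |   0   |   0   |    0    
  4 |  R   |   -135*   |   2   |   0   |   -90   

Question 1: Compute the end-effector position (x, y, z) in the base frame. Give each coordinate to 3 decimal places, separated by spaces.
4.328 1.328 0.879

after link 1: o_1 = (0.0000, 0.0000, 3.0000)
after link 2: o_2 = (2.9142, -0.0858, 0.8787)
after link 3: o_3 = (2.9142, -0.0858, 0.8787)
after link 4: o_4 = (4.3284, 1.3284, 0.8787)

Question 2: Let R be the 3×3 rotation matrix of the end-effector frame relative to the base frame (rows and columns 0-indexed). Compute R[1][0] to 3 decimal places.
0.500

End-effector x-axis (col 0 of R) = (-0.5000,0.5000,-0.7071)
R[1][0] = 0.5000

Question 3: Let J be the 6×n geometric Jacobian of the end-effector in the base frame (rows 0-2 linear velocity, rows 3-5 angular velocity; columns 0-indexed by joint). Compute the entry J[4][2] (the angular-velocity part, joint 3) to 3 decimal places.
0.707

axis z_2 = (0.7071,0.7071,0.0000); lever o_n−o_2 = (1.4142,1.4142,0.0000)
cross product → J_v[:, 2] = (-0.0000,0.0000,0.0000)
J_ω[:, 2] = z_2
entry J[4][2] = 0.7071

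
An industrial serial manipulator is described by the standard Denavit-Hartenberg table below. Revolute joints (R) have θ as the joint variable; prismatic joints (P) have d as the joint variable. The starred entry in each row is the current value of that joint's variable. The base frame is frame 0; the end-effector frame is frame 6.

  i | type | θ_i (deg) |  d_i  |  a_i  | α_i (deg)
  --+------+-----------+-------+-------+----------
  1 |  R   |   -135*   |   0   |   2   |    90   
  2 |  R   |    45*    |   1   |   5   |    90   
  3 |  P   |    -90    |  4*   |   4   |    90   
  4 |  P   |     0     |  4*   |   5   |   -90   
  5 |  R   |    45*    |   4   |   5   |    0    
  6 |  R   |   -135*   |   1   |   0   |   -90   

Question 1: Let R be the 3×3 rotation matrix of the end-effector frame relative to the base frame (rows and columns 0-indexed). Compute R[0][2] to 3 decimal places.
0.707

End-effector z-axis (col 2 of R) = (0.7071,-0.7071,-0.0000)
R[0][2] = 0.7071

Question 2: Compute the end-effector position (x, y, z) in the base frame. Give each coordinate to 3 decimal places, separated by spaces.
after link 1: o_1 = (-1.4142, -1.4142, 0.0000)
after link 2: o_2 = (-4.6213, -3.2071, 3.5355)
after link 3: o_3 = (-3.7929, -8.0355, 0.7071)
after link 4: o_4 = (1.7426, -9.5711, -2.1213)
after link 5: o_5 = (0.4749, -15.8388, -2.4497)
after link 6: o_6 = (-0.0251, -16.3388, -3.1569)

-0.025 -16.339 -3.157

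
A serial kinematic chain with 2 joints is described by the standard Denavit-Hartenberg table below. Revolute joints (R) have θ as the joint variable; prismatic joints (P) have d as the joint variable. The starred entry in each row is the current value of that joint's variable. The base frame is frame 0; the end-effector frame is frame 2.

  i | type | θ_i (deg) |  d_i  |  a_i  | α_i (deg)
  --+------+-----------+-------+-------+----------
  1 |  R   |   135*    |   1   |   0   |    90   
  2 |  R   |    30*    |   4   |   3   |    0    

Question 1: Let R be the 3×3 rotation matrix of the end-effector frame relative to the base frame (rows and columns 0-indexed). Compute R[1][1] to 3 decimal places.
-0.354

End-effector y-axis (col 1 of R) = (0.3536,-0.3536,0.8660)
R[1][1] = -0.3536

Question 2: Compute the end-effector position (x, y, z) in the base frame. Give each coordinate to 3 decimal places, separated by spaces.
0.991 4.666 2.500

after link 1: o_1 = (0.0000, 0.0000, 1.0000)
after link 2: o_2 = (0.9913, 4.6655, 2.5000)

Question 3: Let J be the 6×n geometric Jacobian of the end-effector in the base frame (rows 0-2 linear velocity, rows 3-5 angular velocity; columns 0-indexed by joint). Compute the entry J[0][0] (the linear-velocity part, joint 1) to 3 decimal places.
axis z_0 = ẑ; lever o_n−o_0 = (0.9913,4.6655,2.5000)
cross product → J_v[:, 0] = (-4.6655,0.9913,0.0000)
J_ω[:, 0] = z_0
entry J[0][0] = -4.6655

-4.666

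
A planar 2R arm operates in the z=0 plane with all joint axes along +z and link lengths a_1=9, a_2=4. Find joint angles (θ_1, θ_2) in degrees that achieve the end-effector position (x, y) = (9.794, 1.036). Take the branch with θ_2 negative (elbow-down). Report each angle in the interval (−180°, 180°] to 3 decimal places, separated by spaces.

30.001 -90.003

cos θ_2 = (96.9957−9²−4²)/(2·9·4) = -0.0001; θ_2 = -90.0034° (elbow-down)
β = atan2(1.0360,9.7940) = 6.0382°; ψ = atan2(-4.0000,8.9998) = -23.9630°
θ_1 = β − ψ = 30.0013°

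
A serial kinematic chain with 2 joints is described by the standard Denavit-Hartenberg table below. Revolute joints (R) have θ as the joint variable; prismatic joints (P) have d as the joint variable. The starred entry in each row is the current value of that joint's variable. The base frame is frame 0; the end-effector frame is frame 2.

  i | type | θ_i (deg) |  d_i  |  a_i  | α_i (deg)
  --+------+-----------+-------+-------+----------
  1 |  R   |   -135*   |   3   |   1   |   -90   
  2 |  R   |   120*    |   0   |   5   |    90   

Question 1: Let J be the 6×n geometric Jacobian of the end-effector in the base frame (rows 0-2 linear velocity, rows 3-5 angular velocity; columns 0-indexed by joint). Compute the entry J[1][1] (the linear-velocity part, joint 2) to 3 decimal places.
axis z_1 = (0.7071,-0.7071,0.0000); lever o_n−o_1 = (1.7678,1.7678,-4.3301)
cross product → J_v[:, 1] = (3.0619,3.0619,2.5000)
J_ω[:, 1] = z_1
entry J[1][1] = 3.0619

3.062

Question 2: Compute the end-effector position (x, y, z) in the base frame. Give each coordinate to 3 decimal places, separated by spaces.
1.061 1.061 -1.330

after link 1: o_1 = (-0.7071, -0.7071, 3.0000)
after link 2: o_2 = (1.0607, 1.0607, -1.3301)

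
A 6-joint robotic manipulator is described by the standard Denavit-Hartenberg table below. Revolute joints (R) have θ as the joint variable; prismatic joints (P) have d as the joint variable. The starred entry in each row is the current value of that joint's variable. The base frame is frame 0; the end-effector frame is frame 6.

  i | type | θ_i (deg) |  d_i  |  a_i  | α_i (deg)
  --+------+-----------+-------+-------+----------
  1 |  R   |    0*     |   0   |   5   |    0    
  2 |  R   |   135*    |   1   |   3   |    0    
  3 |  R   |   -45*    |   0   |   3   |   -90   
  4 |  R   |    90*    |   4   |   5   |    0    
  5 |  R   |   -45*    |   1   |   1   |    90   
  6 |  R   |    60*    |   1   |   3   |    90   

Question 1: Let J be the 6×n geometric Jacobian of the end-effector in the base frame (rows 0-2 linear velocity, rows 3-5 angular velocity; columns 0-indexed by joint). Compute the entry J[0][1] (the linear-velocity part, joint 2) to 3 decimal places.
axis z_1 = (0.0000,0.0000,1.0000); lever o_n−o_1 = (-9.7194,7.5962,-5.0607)
cross product → J_v[:, 1] = (-7.5962,-9.7194,0.0000)
J_ω[:, 1] = z_1
entry J[0][1] = -7.5962

-7.596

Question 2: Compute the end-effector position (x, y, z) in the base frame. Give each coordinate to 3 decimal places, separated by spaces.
after link 1: o_1 = (5.0000, 0.0000, 0.0000)
after link 2: o_2 = (2.8787, 2.1213, 1.0000)
after link 3: o_3 = (2.8787, 5.1213, 1.0000)
after link 4: o_4 = (-1.1213, 5.1213, -4.0000)
after link 5: o_5 = (-2.1213, 5.8284, -4.7071)
after link 6: o_6 = (-4.7194, 7.5962, -5.0607)

-4.719 7.596 -5.061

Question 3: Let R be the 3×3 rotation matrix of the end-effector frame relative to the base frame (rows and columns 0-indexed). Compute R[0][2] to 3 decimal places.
End-effector z-axis (col 2 of R) = (0.5000,0.6124,-0.6124)
R[0][2] = 0.5000

0.500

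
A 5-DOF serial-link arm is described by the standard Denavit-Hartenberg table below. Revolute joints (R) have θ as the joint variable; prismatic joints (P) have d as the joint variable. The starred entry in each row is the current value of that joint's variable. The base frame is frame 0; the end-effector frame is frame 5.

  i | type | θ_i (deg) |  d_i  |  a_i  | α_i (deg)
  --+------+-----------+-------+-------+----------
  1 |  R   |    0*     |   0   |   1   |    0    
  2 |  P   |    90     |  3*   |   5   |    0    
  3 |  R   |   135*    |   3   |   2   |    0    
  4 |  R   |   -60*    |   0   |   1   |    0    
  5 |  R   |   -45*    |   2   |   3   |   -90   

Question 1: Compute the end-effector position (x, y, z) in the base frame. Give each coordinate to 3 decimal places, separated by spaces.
-2.880 6.443 8.000

after link 1: o_1 = (1.0000, 0.0000, 0.0000)
after link 2: o_2 = (1.0000, 5.0000, 3.0000)
after link 3: o_3 = (-0.4142, 3.5858, 6.0000)
after link 4: o_4 = (-1.3801, 3.8446, 6.0000)
after link 5: o_5 = (-2.8801, 6.4427, 8.0000)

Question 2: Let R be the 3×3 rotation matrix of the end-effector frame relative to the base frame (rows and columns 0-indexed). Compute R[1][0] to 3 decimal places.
End-effector x-axis (col 0 of R) = (-0.5000,0.8660,0.0000)
R[1][0] = 0.8660

0.866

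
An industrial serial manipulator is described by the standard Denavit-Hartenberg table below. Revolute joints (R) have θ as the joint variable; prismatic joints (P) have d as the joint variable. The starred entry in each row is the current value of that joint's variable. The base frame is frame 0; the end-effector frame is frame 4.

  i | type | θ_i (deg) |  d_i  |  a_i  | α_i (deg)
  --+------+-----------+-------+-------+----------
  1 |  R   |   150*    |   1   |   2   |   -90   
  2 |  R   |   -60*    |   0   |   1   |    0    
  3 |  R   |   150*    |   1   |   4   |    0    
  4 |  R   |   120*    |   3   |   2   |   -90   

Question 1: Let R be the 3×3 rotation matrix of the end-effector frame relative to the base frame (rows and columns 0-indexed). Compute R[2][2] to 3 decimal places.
End-effector z-axis (col 2 of R) = (-0.4330,0.2500,0.8660)
R[2][2] = 0.8660

0.866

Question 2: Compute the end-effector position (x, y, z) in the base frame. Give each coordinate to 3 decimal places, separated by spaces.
-2.665 -3.080 -1.134

after link 1: o_1 = (-1.7321, 1.0000, 1.0000)
after link 2: o_2 = (-2.1651, 1.2500, 1.8660)
after link 3: o_3 = (-2.6651, 0.3840, -2.1340)
after link 4: o_4 = (-2.6651, -3.0801, -1.1340)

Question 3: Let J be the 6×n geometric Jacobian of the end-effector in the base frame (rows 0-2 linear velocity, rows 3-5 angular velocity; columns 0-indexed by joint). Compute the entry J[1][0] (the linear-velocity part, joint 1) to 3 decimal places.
-2.665

axis z_0 = ẑ; lever o_n−o_0 = (-2.6651,-3.0801,-1.1340)
cross product → J_v[:, 0] = (3.0801,-2.6651,0.0000)
J_ω[:, 0] = z_0
entry J[1][0] = -2.6651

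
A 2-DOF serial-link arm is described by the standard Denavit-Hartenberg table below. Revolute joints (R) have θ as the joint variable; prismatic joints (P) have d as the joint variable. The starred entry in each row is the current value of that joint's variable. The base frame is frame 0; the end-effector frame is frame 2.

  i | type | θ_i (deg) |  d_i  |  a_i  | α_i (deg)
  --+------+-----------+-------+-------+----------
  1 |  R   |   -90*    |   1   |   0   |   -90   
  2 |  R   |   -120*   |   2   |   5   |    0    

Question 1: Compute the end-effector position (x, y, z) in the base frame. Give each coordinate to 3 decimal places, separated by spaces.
2.000 2.500 5.330

after link 1: o_1 = (0.0000, 0.0000, 1.0000)
after link 2: o_2 = (2.0000, 2.5000, 5.3301)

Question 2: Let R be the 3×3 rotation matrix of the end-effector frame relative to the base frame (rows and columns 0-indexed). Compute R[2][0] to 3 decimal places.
End-effector x-axis (col 0 of R) = (-0.0000,0.5000,0.8660)
R[2][0] = 0.8660

0.866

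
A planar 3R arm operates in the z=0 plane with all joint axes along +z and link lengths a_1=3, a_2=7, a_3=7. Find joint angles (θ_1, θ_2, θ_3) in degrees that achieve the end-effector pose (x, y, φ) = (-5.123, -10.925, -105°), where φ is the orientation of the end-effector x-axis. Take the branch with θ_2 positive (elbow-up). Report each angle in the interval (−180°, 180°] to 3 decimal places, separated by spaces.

wrist centre = target − a_3·(cos φ, sin φ) = (-3.3113, -4.1635)
cos θ_2 = (28.2994−3²−7²)/(2·3·7) = -0.7072; θ_2 = 135.0041° (elbow-up)
β = atan2(-4.1635,-3.3113) = -128.4954°; ψ = atan2(4.9494,-1.9501) = 111.5049°
θ_1 = β − ψ = -240.0003°
θ_3 = φ − θ_1 − θ_2 = -0.0039° (wrapped to (-180°,180°])

120.000 135.004 -0.004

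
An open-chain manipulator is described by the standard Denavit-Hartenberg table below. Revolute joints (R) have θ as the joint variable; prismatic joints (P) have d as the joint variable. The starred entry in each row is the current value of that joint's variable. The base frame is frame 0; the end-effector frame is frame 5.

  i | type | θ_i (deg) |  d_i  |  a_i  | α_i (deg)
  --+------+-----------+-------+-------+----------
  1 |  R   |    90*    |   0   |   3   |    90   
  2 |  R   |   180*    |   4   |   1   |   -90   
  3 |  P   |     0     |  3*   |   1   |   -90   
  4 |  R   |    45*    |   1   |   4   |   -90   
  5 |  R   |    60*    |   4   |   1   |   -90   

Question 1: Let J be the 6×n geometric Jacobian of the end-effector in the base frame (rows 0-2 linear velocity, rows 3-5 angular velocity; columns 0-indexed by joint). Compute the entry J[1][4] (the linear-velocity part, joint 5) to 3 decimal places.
axis z_4 = (-0.0000,0.7071,0.7071); lever o_n−o_4 = (0.8660,2.4749,3.1820)
cross product → J_v[:, 4] = (0.5000,0.6124,-0.6124)
J_ω[:, 4] = z_4
entry J[1][4] = 0.6124

0.612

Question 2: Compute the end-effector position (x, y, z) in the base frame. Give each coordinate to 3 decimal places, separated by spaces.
3.866 0.646 3.010

after link 1: o_1 = (0.0000, 3.0000, 0.0000)
after link 2: o_2 = (4.0000, 2.0000, 0.0000)
after link 3: o_3 = (4.0000, 1.0000, -3.0000)
after link 4: o_4 = (3.0000, -1.8284, -0.1716)
after link 5: o_5 = (3.8660, 0.6464, 3.0104)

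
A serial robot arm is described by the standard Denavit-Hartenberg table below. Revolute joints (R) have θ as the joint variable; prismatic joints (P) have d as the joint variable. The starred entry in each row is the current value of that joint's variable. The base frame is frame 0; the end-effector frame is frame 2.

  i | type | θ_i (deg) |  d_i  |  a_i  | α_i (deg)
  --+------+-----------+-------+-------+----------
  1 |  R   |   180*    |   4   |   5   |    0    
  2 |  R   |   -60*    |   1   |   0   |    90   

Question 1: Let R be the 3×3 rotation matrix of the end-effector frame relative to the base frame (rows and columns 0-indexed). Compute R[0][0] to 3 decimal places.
-0.500

End-effector x-axis (col 0 of R) = (-0.5000,0.8660,0.0000)
R[0][0] = -0.5000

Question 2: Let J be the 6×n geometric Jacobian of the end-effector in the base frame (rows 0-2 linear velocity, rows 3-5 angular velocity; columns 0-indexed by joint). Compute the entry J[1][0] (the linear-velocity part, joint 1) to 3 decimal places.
axis z_0 = ẑ; lever o_n−o_0 = (-5.0000,0.0000,5.0000)
cross product → J_v[:, 0] = (-0.0000,-5.0000,0.0000)
J_ω[:, 0] = z_0
entry J[1][0] = -5.0000

-5.000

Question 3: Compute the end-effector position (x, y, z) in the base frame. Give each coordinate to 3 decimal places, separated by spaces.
after link 1: o_1 = (-5.0000, 0.0000, 4.0000)
after link 2: o_2 = (-5.0000, 0.0000, 5.0000)

-5.000 0.000 5.000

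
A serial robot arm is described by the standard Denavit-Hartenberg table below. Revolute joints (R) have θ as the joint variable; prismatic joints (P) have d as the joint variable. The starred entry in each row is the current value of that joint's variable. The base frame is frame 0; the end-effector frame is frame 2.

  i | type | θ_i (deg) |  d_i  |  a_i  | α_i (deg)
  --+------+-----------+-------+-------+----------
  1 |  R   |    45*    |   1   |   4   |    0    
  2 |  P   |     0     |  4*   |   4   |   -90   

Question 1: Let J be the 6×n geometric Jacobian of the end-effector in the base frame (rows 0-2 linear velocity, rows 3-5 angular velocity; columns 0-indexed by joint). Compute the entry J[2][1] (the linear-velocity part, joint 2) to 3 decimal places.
1.000

prismatic axis z_1 = (0.0000,0.0000,1.0000)
J_v[:, 1] = z_1; J_ω[:, 1] = (0,0,0)
entry J[2][1] = 1.0000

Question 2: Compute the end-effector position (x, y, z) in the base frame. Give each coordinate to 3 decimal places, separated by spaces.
5.657 5.657 5.000

after link 1: o_1 = (2.8284, 2.8284, 1.0000)
after link 2: o_2 = (5.6569, 5.6569, 5.0000)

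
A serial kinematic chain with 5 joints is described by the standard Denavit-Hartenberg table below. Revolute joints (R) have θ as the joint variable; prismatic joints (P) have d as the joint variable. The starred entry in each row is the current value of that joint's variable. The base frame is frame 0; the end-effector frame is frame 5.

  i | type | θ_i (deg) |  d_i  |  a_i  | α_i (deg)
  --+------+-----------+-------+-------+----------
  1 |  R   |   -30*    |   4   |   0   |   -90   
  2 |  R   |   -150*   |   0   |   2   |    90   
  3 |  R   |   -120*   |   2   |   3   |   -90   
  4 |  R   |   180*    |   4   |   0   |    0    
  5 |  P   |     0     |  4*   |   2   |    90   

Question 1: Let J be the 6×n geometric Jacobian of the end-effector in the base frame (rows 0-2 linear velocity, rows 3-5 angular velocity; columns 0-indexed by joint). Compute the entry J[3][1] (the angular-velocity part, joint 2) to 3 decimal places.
axis z_1 = (0.5000,0.8660,0.0000); lever o_n−o_1 = (-9.6202,-0.0646,2.4821)
cross product → J_v[:, 1] = (2.1495,-1.2410,8.2990)
J_ω[:, 1] = z_1
entry J[3][1] = 0.5000

0.500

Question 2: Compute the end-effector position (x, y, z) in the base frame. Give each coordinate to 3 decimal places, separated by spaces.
-9.620 -0.065 6.482

after link 1: o_1 = (0.0000, 0.0000, 4.0000)
after link 2: o_2 = (-1.5000, 0.8660, 5.0000)
after link 3: o_3 = (-2.5401, -1.5335, 2.5179)
after link 4: o_4 = (-6.1381, -1.7655, 4.2500)
after link 5: o_5 = (-9.6202, -0.0646, 6.4821)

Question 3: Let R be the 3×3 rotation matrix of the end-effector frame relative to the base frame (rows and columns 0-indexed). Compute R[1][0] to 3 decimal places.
0.967

End-effector x-axis (col 0 of R) = (0.0580,0.9665,0.2500)
R[1][0] = 0.9665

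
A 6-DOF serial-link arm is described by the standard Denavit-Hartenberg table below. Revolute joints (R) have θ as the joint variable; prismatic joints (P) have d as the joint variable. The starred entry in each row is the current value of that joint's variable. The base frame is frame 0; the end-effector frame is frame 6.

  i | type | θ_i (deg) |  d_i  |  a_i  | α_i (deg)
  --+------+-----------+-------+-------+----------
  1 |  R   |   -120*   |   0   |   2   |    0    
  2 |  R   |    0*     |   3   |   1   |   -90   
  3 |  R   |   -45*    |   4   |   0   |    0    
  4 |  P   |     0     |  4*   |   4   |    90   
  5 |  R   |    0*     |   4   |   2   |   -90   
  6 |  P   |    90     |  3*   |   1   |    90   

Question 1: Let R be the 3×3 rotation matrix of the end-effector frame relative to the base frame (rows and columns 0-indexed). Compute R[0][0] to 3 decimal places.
End-effector x-axis (col 0 of R) = (-0.3536,-0.6124,-0.7071)
R[0][0] = -0.3536

-0.354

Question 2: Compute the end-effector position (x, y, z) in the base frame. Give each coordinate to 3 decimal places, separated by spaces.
6.966 -9.935 9.364

after link 1: o_1 = (-1.0000, -1.7321, 0.0000)
after link 2: o_2 = (-1.5000, -2.5981, 3.0000)
after link 3: o_3 = (1.9641, -4.5981, 3.0000)
after link 4: o_4 = (4.0140, -9.0476, 5.8284)
after link 5: o_5 = (4.7211, -7.8228, 10.0711)
after link 6: o_6 = (6.9656, -9.9352, 9.3640)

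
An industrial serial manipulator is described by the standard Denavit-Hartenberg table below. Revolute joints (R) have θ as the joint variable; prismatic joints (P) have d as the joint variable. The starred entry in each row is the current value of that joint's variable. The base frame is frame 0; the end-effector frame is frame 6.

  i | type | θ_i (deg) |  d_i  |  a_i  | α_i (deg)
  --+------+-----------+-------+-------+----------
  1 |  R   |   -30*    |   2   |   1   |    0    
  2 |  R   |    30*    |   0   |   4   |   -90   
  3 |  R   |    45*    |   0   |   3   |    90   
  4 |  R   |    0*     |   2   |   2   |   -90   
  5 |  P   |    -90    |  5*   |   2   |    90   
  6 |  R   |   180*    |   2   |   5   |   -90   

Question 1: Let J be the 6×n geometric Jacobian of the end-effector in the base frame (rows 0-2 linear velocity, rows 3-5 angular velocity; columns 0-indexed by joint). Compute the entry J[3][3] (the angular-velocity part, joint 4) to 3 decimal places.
axis z_3 = (0.7071,0.0000,0.7071); lever o_n−o_3 = (-0.7071,5.0000,-0.7071)
cross product → J_v[:, 3] = (-3.5355,0.0000,3.5355)
J_ω[:, 3] = z_3
entry J[3][3] = 0.7071

0.707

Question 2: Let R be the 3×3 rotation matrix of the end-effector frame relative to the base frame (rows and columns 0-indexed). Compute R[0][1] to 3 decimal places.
End-effector y-axis (col 1 of R) = (0.7071,-0.0000,-0.7071)
R[0][1] = 0.7071

0.707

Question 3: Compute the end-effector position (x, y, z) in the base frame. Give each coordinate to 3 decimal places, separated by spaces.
6.280 4.500 -0.828

after link 1: o_1 = (0.8660, -0.5000, 2.0000)
after link 2: o_2 = (4.8660, -0.5000, 2.0000)
after link 3: o_3 = (6.9873, -0.5000, -0.1213)
after link 4: o_4 = (9.8158, -0.5000, -0.1213)
after link 5: o_5 = (11.2300, 4.5000, 1.2929)
after link 6: o_6 = (6.2802, 4.5000, -0.8284)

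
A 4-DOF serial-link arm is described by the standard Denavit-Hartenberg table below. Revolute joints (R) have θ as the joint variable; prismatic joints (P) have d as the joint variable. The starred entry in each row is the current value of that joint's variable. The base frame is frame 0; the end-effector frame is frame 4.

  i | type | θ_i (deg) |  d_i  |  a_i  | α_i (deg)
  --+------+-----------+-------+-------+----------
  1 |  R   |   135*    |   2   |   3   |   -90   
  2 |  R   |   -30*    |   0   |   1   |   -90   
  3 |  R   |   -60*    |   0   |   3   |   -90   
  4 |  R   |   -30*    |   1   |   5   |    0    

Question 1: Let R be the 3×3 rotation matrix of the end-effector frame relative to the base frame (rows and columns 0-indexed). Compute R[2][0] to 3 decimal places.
-0.217

End-effector x-axis (col 0 of R) = (-0.9723,-0.0884,-0.2165)
R[2][0] = -0.2165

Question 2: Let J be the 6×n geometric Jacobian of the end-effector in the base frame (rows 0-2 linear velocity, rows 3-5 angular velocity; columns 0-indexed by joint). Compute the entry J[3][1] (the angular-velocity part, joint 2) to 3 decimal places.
-0.707

axis z_1 = (-0.7071,-0.7071,0.0000); lever o_n−o_1 = (-8.4062,0.1358,0.6005)
cross product → J_v[:, 1] = (-0.4246,0.4246,-6.0401)
J_ω[:, 1] = z_1
entry J[3][1] = -0.7071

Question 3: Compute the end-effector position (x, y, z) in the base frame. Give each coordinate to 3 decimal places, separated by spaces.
after link 1: o_1 = (-2.1213, 2.1213, 2.0000)
after link 2: o_2 = (-2.7337, 2.7337, 2.5000)
after link 3: o_3 = (-5.4894, 1.8151, 3.2500)
after link 4: o_4 = (-10.5275, 2.2571, 2.6005)

-10.528 2.257 2.600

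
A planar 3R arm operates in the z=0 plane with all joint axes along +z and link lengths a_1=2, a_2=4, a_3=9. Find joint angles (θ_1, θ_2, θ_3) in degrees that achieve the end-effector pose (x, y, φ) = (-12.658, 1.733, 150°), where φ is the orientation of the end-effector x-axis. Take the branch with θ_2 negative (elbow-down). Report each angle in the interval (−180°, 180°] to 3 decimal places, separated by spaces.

-119.999 -45.006 -44.995

wrist centre = target − a_3·(cos φ, sin φ) = (-4.8638, -2.7670)
cos θ_2 = (31.3126−2²−4²)/(2·2·4) = 0.7070; θ_2 = -45.0058° (elbow-down)
β = atan2(-2.7670,-4.8638) = -150.3644°; ψ = atan2(-2.8287,4.8281) = -30.3652°
θ_1 = β − ψ = -119.9992°
θ_3 = φ − θ_1 − θ_2 = -44.9950° (wrapped to (-180°,180°])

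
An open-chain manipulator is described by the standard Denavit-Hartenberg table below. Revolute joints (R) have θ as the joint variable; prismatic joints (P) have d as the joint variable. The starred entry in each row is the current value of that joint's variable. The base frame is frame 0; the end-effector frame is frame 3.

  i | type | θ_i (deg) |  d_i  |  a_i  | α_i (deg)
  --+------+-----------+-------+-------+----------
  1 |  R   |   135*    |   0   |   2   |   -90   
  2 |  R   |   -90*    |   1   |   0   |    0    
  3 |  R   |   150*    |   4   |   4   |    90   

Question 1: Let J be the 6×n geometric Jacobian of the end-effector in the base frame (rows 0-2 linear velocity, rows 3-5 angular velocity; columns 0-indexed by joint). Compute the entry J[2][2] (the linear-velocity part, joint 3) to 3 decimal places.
-2.000

axis z_2 = (-0.7071,-0.7071,0.0000); lever o_n−o_2 = (-4.2426,-1.4142,-3.4641)
cross product → J_v[:, 2] = (2.4495,-2.4495,-2.0000)
J_ω[:, 2] = z_2
entry J[2][2] = -2.0000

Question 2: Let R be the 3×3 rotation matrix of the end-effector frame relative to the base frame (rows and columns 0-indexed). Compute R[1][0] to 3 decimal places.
0.354

End-effector x-axis (col 0 of R) = (-0.3536,0.3536,-0.8660)
R[1][0] = 0.3536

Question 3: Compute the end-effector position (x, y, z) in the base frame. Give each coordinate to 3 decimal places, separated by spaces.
-6.364 -0.707 -3.464

after link 1: o_1 = (-1.4142, 1.4142, 0.0000)
after link 2: o_2 = (-2.1213, 0.7071, 0.0000)
after link 3: o_3 = (-6.3640, -0.7071, -3.4641)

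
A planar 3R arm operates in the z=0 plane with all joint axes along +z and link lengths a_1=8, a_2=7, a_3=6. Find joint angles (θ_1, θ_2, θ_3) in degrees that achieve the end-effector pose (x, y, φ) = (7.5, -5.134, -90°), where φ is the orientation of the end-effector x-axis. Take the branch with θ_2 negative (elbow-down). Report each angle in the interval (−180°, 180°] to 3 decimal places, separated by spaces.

60.000 -120.000 -30.000

wrist centre = target − a_3·(cos φ, sin φ) = (7.5000, 0.8660)
cos θ_2 = (57.0000−8²−7²)/(2·8·7) = -0.5000; θ_2 = -120.0000° (elbow-down)
β = atan2(0.8660,7.5000) = 6.5866°; ψ = atan2(-6.0622,4.5000) = -53.4132°
θ_1 = β − ψ = 59.9998°
θ_3 = φ − θ_1 − θ_2 = -29.9998° (wrapped to (-180°,180°])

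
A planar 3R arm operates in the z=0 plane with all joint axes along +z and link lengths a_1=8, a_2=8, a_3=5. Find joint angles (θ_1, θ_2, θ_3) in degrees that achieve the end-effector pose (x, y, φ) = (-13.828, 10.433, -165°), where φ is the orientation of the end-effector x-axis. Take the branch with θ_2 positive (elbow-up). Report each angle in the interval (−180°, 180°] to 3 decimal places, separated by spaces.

wrist centre = target − a_3·(cos φ, sin φ) = (-8.9984, 11.7271)
cos θ_2 = (218.4954−8²−8²)/(2·8·8) = 0.7070; θ_2 = 45.0090° (elbow-up)
β = atan2(11.7271,-8.9984) = 127.4996°; ψ = atan2(5.6577,13.6560) = 22.5045°
θ_1 = β − ψ = 104.9950°
θ_3 = φ − θ_1 − θ_2 = 44.9959° (wrapped to (-180°,180°])

104.995 45.009 44.996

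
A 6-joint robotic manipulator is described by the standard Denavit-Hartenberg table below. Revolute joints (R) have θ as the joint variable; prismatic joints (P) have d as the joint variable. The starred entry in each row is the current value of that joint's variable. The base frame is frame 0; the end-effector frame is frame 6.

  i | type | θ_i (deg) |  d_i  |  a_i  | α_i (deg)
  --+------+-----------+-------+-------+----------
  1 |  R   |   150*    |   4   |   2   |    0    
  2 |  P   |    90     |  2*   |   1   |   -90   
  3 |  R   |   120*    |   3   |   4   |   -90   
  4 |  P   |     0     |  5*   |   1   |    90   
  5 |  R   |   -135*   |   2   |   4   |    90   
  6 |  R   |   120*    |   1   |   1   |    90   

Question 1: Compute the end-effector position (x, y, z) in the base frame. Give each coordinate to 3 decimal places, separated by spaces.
4.702 0.412 6.042

after link 1: o_1 = (-1.7321, 1.0000, 4.0000)
after link 2: o_2 = (-2.2321, 0.1340, 6.0000)
after link 3: o_3 = (1.3660, 0.3660, 2.5359)
after link 4: o_4 = (3.7811, 4.5490, 4.1699)
after link 5: o_5 = (3.5813, 0.2030, 5.2051)
after link 6: o_6 = (4.7022, 0.4124, 6.0417)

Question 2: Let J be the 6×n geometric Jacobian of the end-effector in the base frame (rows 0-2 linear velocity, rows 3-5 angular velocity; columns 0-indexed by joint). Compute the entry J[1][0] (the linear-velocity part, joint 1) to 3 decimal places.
axis z_0 = ẑ; lever o_n−o_0 = (4.7022,0.4124,6.0417)
cross product → J_v[:, 0] = (-0.4124,4.7022,0.0000)
J_ω[:, 0] = z_0
entry J[1][0] = 4.7022

4.702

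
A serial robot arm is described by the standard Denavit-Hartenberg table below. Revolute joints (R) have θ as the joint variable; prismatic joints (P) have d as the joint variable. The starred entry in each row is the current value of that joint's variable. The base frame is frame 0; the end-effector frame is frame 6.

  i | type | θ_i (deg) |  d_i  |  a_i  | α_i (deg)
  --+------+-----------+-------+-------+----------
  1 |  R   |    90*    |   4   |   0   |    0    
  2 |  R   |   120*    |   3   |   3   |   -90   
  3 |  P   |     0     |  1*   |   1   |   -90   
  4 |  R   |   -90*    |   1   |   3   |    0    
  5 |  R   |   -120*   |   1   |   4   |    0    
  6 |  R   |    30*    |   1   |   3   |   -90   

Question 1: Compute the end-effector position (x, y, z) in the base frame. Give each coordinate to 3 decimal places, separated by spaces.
3.134 -0.500 4.000

after link 1: o_1 = (0.0000, 0.0000, 4.0000)
after link 2: o_2 = (-2.5981, -1.5000, 7.0000)
after link 3: o_3 = (-2.9641, -2.8660, 7.0000)
after link 4: o_4 = (-1.4641, -5.4641, 6.0000)
after link 5: o_5 = (0.5359, -2.0000, 5.0000)
after link 6: o_6 = (3.1340, -0.5000, 4.0000)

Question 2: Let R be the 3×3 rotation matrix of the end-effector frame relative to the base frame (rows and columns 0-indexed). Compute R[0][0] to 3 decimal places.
End-effector x-axis (col 0 of R) = (0.8660,0.5000,0.0000)
R[0][0] = 0.8660

0.866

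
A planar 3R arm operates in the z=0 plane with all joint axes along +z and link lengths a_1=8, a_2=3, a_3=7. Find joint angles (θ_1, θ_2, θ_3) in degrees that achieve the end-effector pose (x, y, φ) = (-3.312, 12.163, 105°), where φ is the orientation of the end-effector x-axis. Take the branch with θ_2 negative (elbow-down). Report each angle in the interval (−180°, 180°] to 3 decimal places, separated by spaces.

121.038 -150.009 133.970

wrist centre = target − a_3·(cos φ, sin φ) = (-1.5003, 5.4015)
cos θ_2 = (31.4272−8²−3²)/(2·8·3) = -0.8661; θ_2 = -150.0085° (elbow-down)
β = atan2(5.4015,-1.5003) = 105.5226°; ψ = atan2(-1.4996,5.4017) = -15.5157°
θ_1 = β − ψ = 121.0382°
θ_3 = φ − θ_1 − θ_2 = 133.9703° (wrapped to (-180°,180°])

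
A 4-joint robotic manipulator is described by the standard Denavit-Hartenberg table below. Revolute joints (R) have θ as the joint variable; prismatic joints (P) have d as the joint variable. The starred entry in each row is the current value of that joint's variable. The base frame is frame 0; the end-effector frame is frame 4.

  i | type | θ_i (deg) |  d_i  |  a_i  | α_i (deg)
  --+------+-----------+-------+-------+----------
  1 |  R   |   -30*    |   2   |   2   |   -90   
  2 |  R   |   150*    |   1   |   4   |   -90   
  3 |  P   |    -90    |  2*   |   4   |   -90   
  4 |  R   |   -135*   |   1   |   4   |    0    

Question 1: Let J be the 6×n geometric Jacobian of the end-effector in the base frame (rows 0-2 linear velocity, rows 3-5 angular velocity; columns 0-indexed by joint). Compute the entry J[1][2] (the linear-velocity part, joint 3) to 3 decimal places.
0.250

prismatic axis z_2 = (-0.4330,0.2500,0.8660)
J_v[:, 2] = z_2; J_ω[:, 2] = (0,0,0)
entry J[1][2] = 0.2500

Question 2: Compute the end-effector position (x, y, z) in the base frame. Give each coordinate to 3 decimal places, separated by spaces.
-3.023 4.253 3.682

after link 1: o_1 = (1.7321, -1.0000, 2.0000)
after link 2: o_2 = (-0.7679, 1.5981, 0.0000)
after link 3: o_3 = (0.3660, 5.5622, 1.7321)
after link 4: o_4 = (-3.0229, 4.2528, 3.6815)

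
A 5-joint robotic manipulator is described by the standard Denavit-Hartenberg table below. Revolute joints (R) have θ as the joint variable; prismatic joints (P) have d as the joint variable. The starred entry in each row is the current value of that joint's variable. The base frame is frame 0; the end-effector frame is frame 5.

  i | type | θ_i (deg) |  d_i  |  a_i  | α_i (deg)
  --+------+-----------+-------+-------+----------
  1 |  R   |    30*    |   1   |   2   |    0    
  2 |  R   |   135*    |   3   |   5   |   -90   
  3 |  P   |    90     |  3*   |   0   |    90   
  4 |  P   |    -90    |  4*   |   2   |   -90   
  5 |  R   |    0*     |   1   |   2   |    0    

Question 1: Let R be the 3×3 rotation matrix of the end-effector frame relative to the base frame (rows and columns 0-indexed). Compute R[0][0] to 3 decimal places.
End-effector x-axis (col 0 of R) = (0.2588,0.9659,-0.0000)
R[0][0] = 0.2588

0.259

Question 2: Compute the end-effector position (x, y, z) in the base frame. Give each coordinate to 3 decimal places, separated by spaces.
-6.702 4.295 3.000

after link 1: o_1 = (1.7321, 1.0000, 1.0000)
after link 2: o_2 = (-3.0976, 2.2941, 4.0000)
after link 3: o_3 = (-3.8740, -0.6037, 4.0000)
after link 4: o_4 = (-7.2201, 2.3634, 4.0000)
after link 5: o_5 = (-6.7025, 4.2953, 3.0000)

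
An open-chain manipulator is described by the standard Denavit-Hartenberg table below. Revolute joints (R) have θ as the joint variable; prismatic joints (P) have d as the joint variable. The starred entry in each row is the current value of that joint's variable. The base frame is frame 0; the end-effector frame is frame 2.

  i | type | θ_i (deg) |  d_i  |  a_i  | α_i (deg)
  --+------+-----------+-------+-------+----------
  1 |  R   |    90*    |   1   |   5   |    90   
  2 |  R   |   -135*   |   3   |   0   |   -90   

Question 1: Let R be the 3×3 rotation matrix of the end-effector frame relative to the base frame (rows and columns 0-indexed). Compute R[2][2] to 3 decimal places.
-0.707

End-effector z-axis (col 2 of R) = (0.0000,0.7071,-0.7071)
R[2][2] = -0.7071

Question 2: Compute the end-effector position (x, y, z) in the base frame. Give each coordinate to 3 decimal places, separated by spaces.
after link 1: o_1 = (0.0000, 5.0000, 1.0000)
after link 2: o_2 = (3.0000, 5.0000, 1.0000)

3.000 5.000 1.000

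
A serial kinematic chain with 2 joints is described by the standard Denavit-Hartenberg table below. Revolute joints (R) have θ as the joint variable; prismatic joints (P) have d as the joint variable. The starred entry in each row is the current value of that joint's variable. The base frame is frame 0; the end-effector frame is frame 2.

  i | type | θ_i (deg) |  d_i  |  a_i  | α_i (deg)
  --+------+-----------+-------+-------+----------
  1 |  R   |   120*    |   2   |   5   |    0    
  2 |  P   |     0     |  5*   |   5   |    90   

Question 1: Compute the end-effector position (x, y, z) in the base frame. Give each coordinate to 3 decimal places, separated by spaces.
-5.000 8.660 7.000

after link 1: o_1 = (-2.5000, 4.3301, 2.0000)
after link 2: o_2 = (-5.0000, 8.6603, 7.0000)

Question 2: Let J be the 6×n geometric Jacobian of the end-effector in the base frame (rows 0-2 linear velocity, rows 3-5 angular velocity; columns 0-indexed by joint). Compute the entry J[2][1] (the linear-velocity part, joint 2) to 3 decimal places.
1.000

prismatic axis z_1 = (0.0000,0.0000,1.0000)
J_v[:, 1] = z_1; J_ω[:, 1] = (0,0,0)
entry J[2][1] = 1.0000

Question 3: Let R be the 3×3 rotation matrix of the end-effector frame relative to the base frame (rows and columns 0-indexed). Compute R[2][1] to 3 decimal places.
1.000

End-effector y-axis (col 1 of R) = (-0.0000,-0.0000,1.0000)
R[2][1] = 1.0000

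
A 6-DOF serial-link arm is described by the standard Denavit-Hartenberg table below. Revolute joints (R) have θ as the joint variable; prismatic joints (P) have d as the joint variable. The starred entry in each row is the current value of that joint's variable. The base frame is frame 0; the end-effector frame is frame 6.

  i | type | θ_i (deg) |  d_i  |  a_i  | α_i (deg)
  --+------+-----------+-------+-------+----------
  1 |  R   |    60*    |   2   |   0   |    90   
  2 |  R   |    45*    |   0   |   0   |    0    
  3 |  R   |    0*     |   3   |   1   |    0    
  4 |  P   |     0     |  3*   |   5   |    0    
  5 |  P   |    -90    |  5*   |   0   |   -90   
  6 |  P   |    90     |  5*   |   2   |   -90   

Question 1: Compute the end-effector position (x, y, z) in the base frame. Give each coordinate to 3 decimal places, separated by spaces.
after link 1: o_1 = (0.0000, 0.0000, 2.0000)
after link 2: o_2 = (0.0000, 0.0000, 2.0000)
after link 3: o_3 = (2.9516, -0.8876, 2.7071)
after link 4: o_4 = (7.3175, 0.6742, 6.2426)
after link 5: o_5 = (11.6476, -1.8258, 6.2426)
after link 6: o_6 = (11.6833, 2.2361, 9.7782)

11.683 2.236 9.778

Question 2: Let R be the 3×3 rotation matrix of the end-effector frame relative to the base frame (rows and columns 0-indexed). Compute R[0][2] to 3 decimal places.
End-effector z-axis (col 2 of R) = (-0.3536,-0.6124,0.7071)
R[0][2] = -0.3536

-0.354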